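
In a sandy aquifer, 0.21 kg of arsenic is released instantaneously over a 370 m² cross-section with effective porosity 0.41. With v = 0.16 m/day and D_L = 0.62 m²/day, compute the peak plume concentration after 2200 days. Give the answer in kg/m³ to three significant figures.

The peak of an instantaneous 1D plume sits at x = vt; there the Gaussian factor is 1 and C_max = M/(n_e·A·√(4πDt)), where n_e·A is the pore area the mass is dissolved in.
√(4πDt) = √(4π × 0.62 × 2200) = 130.9 m, so C_max = 0.21/(0.41 × 370 × 130.9) = 1.06e-05 kg/m³.

1.06e-05 kg/m³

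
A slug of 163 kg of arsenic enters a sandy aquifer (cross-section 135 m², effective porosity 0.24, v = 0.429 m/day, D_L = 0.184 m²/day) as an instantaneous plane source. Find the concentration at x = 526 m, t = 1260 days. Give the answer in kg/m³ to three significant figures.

0.0742 kg/m³

For an instantaneous plane source, C(x,t) = M/(n_e·A·√(4πDt)) · exp(−(x−vt)²/(4Dt)), with n_e·A the pore (flow) area.
Plume center vt = 0.429 × 1260 = 540.54 m, so the well at 526 m is 14.54 m upgradient of the peak.
√(4πDt) = 53.98 m, giving peak height M/(n_e·A·√(4πDt)) = 163/(0.24 × 135 × 53.98) = 0.09320 kg/m³.
(x−vt)²/(4Dt) = (-14.54)²/(4 × 0.184 × 1260) = 0.2280; exp(−0.2280) = 0.7961.
C = 0.09320 × 0.7961 = 0.0742 kg/m³.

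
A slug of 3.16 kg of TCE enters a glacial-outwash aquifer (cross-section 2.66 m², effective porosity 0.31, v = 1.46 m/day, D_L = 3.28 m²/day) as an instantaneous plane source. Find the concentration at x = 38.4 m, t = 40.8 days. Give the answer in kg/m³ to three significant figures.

For an instantaneous plane source, C(x,t) = M/(n_e·A·√(4πDt)) · exp(−(x−vt)²/(4Dt)), with n_e·A the pore (flow) area.
Plume center vt = 1.46 × 40.8 = 59.568 m, so the well at 38.4 m is 21.168 m upgradient of the peak.
√(4πDt) = 41.01 m, giving peak height M/(n_e·A·√(4πDt)) = 3.16/(0.31 × 2.66 × 41.01) = 0.09344 kg/m³.
(x−vt)²/(4Dt) = (-21.168)²/(4 × 3.28 × 40.8) = 0.8371; exp(−0.8371) = 0.4330.
C = 0.09344 × 0.4330 = 0.0405 kg/m³.

0.0405 kg/m³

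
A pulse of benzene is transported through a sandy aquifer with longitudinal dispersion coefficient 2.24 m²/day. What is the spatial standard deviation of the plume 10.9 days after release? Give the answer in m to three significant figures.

6.99 m

Dispersive spreading gives a Gaussian with σ² = 2Dt; advection only shifts the center.
σ = √(2 × 2.24 × 10.9) = 6.99 m.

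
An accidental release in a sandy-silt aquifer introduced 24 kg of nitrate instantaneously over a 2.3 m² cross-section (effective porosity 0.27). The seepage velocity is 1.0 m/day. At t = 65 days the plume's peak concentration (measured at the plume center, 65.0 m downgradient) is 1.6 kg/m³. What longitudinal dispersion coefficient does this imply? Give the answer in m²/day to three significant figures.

At the plume center C_max = M/(n_e·A·√(4πDt)), so D = M²/(4πt·(n_e·A·C_max)²).
n_e·A·C_max = 0.27 × 2.3 × 1.6 = 0.9936 kg/m.
D = 24²/(4π × 65 × 0.9936²) = 0.714 m²/day.

0.714 m²/day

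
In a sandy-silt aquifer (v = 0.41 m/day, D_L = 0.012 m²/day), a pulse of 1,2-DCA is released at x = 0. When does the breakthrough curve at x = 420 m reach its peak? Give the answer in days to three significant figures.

For the 1D instantaneous-source solution, setting ∂C/∂t = 0 at fixed x gives v²t² + 2Dt − x² = 0, so t = (√(D² + v²x²) − D)/v².
√(D² + v²x²) = √(0.012² + 0.41² × 420²) = 172.2; v² = 0.1681.
t = (172.2 − 0.012)/0.1681 = 1020 days (vs. the pure-advection estimate x/v = 1020 d).

1020 days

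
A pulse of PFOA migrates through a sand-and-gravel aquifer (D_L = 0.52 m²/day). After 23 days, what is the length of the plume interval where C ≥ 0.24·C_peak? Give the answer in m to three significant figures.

The plume is Gaussian with σ = √(2Dt) = √(2 × 0.52 × 23) = 4.891 m.
C/C_peak = exp(−Δx²/(2σ²)) = 0.24 ⇒ Δx = σ·√(−2 ln 0.24) = 4.891 × 1.689 = 8.261 m.
Width = 2Δx = 16.5 m.

16.5 m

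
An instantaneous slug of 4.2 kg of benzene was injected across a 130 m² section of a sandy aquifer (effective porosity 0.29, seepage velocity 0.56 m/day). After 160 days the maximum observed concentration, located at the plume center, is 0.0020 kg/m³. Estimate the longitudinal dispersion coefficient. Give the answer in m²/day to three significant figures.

At the plume center C_max = M/(n_e·A·√(4πDt)), so D = M²/(4πt·(n_e·A·C_max)²).
n_e·A·C_max = 0.29 × 130 × 0.0020 = 0.07540 kg/m.
D = 4.2²/(4π × 160 × 0.07540²) = 1.54 m²/day.

1.54 m²/day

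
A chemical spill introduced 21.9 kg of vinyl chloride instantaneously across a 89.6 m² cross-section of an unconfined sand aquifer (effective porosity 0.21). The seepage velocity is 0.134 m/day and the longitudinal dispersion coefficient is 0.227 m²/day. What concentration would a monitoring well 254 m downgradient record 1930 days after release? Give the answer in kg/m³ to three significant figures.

0.0155 kg/m³

For an instantaneous plane source, C(x,t) = M/(n_e·A·√(4πDt)) · exp(−(x−vt)²/(4Dt)), with n_e·A the pore (flow) area.
Plume center vt = 0.134 × 1930 = 258.62 m, so the well at 254 m is 4.62 m upgradient of the peak.
√(4πDt) = 74.20 m, giving peak height M/(n_e·A·√(4πDt)) = 21.9/(0.21 × 89.6 × 74.20) = 0.01569 kg/m³.
(x−vt)²/(4Dt) = (-4.62)²/(4 × 0.227 × 1930) = 0.01218; exp(−0.01218) = 0.9879.
C = 0.01569 × 0.9879 = 0.0155 kg/m³.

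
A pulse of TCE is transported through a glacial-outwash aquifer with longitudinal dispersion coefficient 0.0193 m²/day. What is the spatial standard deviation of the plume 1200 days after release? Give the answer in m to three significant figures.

6.81 m

Dispersive spreading gives a Gaussian with σ² = 2Dt; advection only shifts the center.
σ = √(2 × 0.0193 × 1200) = 6.81 m.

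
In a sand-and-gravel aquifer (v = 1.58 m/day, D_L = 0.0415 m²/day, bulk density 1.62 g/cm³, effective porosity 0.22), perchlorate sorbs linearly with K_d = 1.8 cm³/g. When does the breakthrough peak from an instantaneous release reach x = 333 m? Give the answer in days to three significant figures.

3000 days

Retardation factor R = 1 + ρ_b·K_d/n = 1 + 1.62 × 1.8/0.22 = 14.25.
Sorption retards both mechanisms: v_R = v/R = 0.1109 m/day, D_R = D/R = 0.002912 m²/day.
Peak time from v_R²t² + 2D_R t − x² = 0: t = (√(D_R² + v_R²x²) − D_R)/v_R².
√(D_R² + v_R²x²) = √(0.002912² + 0.1109² × 333²) = 36.93; v_R² = 0.01230.
t = (36.93 − 0.002912)/0.01230 = 3000 days.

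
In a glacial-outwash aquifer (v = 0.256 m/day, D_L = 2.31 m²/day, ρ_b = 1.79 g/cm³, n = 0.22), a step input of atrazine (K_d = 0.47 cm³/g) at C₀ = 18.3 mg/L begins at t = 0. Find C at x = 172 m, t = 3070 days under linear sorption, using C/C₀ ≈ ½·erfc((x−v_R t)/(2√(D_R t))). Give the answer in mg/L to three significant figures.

7.93 mg/L

Retardation factor R = 1 + ρ_b·K_d/n = 1 + 1.79 × 0.47/0.22 = 4.824.
Sorption retards both mechanisms: v_R = v/R = 0.05307 m/day, D_R = D/R = 0.4789 m²/day.
v_R·t = 0.05307 × 3070 = 162.9249 m; 2√(D_R t) = 76.69 m; argument = (172 − 162.9249)/76.69 = 0.1183.
C = C₀ × ½·erfc(0.1183) = 18.3 × 0.4336 = 7.93 mg/L.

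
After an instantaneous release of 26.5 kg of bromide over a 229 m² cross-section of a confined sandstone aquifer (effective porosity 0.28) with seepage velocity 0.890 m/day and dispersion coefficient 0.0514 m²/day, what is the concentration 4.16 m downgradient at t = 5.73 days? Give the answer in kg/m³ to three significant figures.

0.102 kg/m³

For an instantaneous plane source, C(x,t) = M/(n_e·A·√(4πDt)) · exp(−(x−vt)²/(4Dt)), with n_e·A the pore (flow) area.
Plume center vt = 0.890 × 5.73 = 5.0997 m, so the well at 4.16 m is 0.9397 m upgradient of the peak.
√(4πDt) = 1.924 m, giving peak height M/(n_e·A·√(4πDt)) = 26.5/(0.28 × 229 × 1.924) = 0.2148 kg/m³.
(x−vt)²/(4Dt) = (-0.9397)²/(4 × 0.0514 × 5.73) = 0.7496; exp(−0.7496) = 0.4726.
C = 0.2148 × 0.4726 = 0.102 kg/m³.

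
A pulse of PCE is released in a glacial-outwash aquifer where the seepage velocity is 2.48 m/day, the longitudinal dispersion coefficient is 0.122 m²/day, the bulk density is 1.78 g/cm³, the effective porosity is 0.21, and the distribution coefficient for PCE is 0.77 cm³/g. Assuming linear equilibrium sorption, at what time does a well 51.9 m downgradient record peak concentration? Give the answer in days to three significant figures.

Retardation factor R = 1 + ρ_b·K_d/n = 1 + 1.78 × 0.77/0.21 = 7.527.
Sorption retards both mechanisms: v_R = v/R = 0.3295 m/day, D_R = D/R = 0.01621 m²/day.
Peak time from v_R²t² + 2D_R t − x² = 0: t = (√(D_R² + v_R²x²) − D_R)/v_R².
√(D_R² + v_R²x²) = √(0.01621² + 0.3295² × 51.9²) = 17.10; v_R² = 0.1086.
t = (17.10 − 0.01621)/0.1086 = 157 days.

157 days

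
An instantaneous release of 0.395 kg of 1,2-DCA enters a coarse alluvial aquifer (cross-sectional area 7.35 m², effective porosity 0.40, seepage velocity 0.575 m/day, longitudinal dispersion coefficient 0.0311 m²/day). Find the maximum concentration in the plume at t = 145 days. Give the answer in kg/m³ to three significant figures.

The peak of an instantaneous 1D plume sits at x = vt; there the Gaussian factor is 1 and C_max = M/(n_e·A·√(4πDt)), where n_e·A is the pore area the mass is dissolved in.
√(4πDt) = √(4π × 0.0311 × 145) = 7.528 m, so C_max = 0.395/(0.40 × 7.35 × 7.528) = 0.0178 kg/m³.

0.0178 kg/m³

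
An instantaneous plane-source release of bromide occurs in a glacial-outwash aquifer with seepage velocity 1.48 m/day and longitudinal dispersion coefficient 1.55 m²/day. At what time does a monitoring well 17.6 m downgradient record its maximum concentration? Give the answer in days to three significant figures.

For the 1D instantaneous-source solution, setting ∂C/∂t = 0 at fixed x gives v²t² + 2Dt − x² = 0, so t = (√(D² + v²x²) − D)/v².
√(D² + v²x²) = √(1.55² + 1.48² × 17.6²) = 26.09; v² = 2.1904.
t = (26.09 − 1.55)/2.1904 = 11.2 days (vs. the pure-advection estimate x/v = 11.9 d).

11.2 days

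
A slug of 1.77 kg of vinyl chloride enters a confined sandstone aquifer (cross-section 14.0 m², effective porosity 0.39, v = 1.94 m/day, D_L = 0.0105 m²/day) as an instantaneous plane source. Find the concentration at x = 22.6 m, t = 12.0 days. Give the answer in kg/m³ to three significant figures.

0.103 kg/m³

For an instantaneous plane source, C(x,t) = M/(n_e·A·√(4πDt)) · exp(−(x−vt)²/(4Dt)), with n_e·A the pore (flow) area.
Plume center vt = 1.94 × 12.0 = 23.28 m, so the well at 22.6 m is 0.68 m upgradient of the peak.
√(4πDt) = 1.258 m, giving peak height M/(n_e·A·√(4πDt)) = 1.77/(0.39 × 14.0 × 1.258) = 0.2577 kg/m³.
(x−vt)²/(4Dt) = (-0.68)²/(4 × 0.0105 × 12.0) = 0.9175; exp(−0.9175) = 0.3995.
C = 0.2577 × 0.3995 = 0.103 kg/m³.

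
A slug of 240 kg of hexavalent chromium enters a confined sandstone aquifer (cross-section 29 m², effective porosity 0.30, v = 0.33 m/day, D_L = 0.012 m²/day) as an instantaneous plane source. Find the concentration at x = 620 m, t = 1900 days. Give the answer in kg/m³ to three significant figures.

For an instantaneous plane source, C(x,t) = M/(n_e·A·√(4πDt)) · exp(−(x−vt)²/(4Dt)), with n_e·A the pore (flow) area.
Plume center vt = 0.33 × 1900 = 627 m, so the well at 620 m is 7 m upgradient of the peak.
√(4πDt) = 16.93 m, giving peak height M/(n_e·A·√(4πDt)) = 240/(0.30 × 29 × 16.93) = 1.629 kg/m³.
(x−vt)²/(4Dt) = (-7)²/(4 × 0.012 × 1900) = 0.5373; exp(−0.5373) = 0.5843.
C = 1.629 × 0.5843 = 0.952 kg/m³.

0.952 kg/m³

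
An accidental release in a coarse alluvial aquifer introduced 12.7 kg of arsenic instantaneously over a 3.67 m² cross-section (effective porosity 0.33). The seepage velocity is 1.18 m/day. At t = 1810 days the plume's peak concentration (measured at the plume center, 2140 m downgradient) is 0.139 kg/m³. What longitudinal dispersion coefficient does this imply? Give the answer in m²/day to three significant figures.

At the plume center C_max = M/(n_e·A·√(4πDt)), so D = M²/(4πt·(n_e·A·C_max)²).
n_e·A·C_max = 0.33 × 3.67 × 0.139 = 0.1683 kg/m.
D = 12.7²/(4π × 1810 × 0.1683²) = 0.250 m²/day.

0.250 m²/day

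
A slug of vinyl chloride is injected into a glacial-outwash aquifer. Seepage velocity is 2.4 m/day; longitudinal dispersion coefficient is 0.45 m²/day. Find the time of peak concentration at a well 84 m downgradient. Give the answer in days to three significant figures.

34.9 days

For the 1D instantaneous-source solution, setting ∂C/∂t = 0 at fixed x gives v²t² + 2Dt − x² = 0, so t = (√(D² + v²x²) − D)/v².
√(D² + v²x²) = √(0.45² + 2.4² × 84²) = 201.6; v² = 5.76.
t = (201.6 − 0.45)/5.76 = 34.9 days (vs. the pure-advection estimate x/v = 35.0 d).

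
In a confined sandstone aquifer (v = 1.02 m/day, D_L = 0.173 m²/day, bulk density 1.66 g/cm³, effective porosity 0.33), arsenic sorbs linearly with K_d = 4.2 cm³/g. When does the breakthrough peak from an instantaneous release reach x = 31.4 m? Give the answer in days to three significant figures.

678 days

Retardation factor R = 1 + ρ_b·K_d/n = 1 + 1.66 × 4.2/0.33 = 22.13.
Sorption retards both mechanisms: v_R = v/R = 0.04609 m/day, D_R = D/R = 0.007817 m²/day.
Peak time from v_R²t² + 2D_R t − x² = 0: t = (√(D_R² + v_R²x²) − D_R)/v_R².
√(D_R² + v_R²x²) = √(0.007817² + 0.04609² × 31.4²) = 1.447; v_R² = 0.002124.
t = (1.447 − 0.007817)/0.002124 = 678 days.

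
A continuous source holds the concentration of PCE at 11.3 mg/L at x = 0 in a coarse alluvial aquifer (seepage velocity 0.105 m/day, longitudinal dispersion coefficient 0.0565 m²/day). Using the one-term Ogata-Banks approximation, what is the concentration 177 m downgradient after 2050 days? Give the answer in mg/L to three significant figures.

For a continuous step input, C/C₀ ≈ ½·erfc((x−vt)/(2√(Dt))).
vt = 0.105 × 2050 = 215.25 m and 2√(Dt) = 2√(0.0565 × 2050) = 21.52 m.
Argument (x−vt)/(2√(Dt)) = (177 − 215.25)/21.52 = -1.777; ½·erfc(-1.777) = 0.9940.
C = 11.3 × 0.9940 = 11.2 mg/L.

11.2 mg/L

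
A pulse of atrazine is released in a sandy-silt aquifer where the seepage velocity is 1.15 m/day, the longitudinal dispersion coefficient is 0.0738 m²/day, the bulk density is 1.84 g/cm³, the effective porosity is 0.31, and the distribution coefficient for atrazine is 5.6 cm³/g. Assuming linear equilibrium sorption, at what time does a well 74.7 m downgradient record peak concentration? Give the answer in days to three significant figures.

2220 days

Retardation factor R = 1 + ρ_b·K_d/n = 1 + 1.84 × 5.6/0.31 = 34.24.
Sorption retards both mechanisms: v_R = v/R = 0.03359 m/day, D_R = D/R = 0.002155 m²/day.
Peak time from v_R²t² + 2D_R t − x² = 0: t = (√(D_R² + v_R²x²) − D_R)/v_R².
√(D_R² + v_R²x²) = √(0.002155² + 0.03359² × 74.7²) = 2.509; v_R² = 0.001128.
t = (2.509 − 0.002155)/0.001128 = 2220 days.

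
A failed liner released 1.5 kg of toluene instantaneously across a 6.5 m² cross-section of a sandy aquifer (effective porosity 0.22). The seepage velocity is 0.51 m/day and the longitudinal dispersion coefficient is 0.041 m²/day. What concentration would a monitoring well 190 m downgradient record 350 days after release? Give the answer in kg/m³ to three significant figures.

For an instantaneous plane source, C(x,t) = M/(n_e·A·√(4πDt)) · exp(−(x−vt)²/(4Dt)), with n_e·A the pore (flow) area.
Plume center vt = 0.51 × 350 = 178.5 m, so the well at 190 m is 11.5 m downgradient of the peak.
√(4πDt) = 13.43 m, giving peak height M/(n_e·A·√(4πDt)) = 1.5/(0.22 × 6.5 × 13.43) = 0.07811 kg/m³.
(x−vt)²/(4Dt) = (11.5)²/(4 × 0.041 × 350) = 2.304; exp(−2.304) = 0.09986.
C = 0.07811 × 0.09986 = 0.00780 kg/m³.

0.00780 kg/m³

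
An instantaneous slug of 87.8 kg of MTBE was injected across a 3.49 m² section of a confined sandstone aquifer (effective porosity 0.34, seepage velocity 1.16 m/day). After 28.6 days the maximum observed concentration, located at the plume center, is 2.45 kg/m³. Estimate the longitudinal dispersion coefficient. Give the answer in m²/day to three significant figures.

2.54 m²/day

At the plume center C_max = M/(n_e·A·√(4πDt)), so D = M²/(4πt·(n_e·A·C_max)²).
n_e·A·C_max = 0.34 × 3.49 × 2.45 = 2.907 kg/m.
D = 87.8²/(4π × 28.6 × 2.907²) = 2.54 m²/day.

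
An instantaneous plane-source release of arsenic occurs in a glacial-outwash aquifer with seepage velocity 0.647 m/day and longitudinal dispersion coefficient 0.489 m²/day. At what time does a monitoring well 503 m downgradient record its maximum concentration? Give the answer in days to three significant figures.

776 days

For the 1D instantaneous-source solution, setting ∂C/∂t = 0 at fixed x gives v²t² + 2Dt − x² = 0, so t = (√(D² + v²x²) − D)/v².
√(D² + v²x²) = √(0.489² + 0.647² × 503²) = 325.4; v² = 0.418609.
t = (325.4 − 0.489)/0.418609 = 776 days (vs. the pure-advection estimate x/v = 777 d).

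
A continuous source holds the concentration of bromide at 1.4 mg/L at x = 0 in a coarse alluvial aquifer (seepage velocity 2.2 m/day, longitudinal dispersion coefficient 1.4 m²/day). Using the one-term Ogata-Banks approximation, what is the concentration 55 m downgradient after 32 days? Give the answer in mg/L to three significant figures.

1.33 mg/L

For a continuous step input, C/C₀ ≈ ½·erfc((x−vt)/(2√(Dt))).
vt = 2.2 × 32 = 70.4 m and 2√(Dt) = 2√(1.4 × 32) = 13.39 m.
Argument (x−vt)/(2√(Dt)) = (55 − 70.4)/13.39 = -1.150; ½·erfc(-1.150) = 0.9481.
C = 1.4 × 0.9481 = 1.33 mg/L.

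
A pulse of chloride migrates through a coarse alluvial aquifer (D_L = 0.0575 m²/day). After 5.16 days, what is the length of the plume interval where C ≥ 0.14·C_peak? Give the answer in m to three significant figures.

3.06 m

The plume is Gaussian with σ = √(2Dt) = √(2 × 0.0575 × 5.16) = 0.7703 m.
C/C_peak = exp(−Δx²/(2σ²)) = 0.14 ⇒ Δx = σ·√(−2 ln 0.14) = 0.7703 × 1.983 = 1.528 m.
Width = 2Δx = 3.06 m.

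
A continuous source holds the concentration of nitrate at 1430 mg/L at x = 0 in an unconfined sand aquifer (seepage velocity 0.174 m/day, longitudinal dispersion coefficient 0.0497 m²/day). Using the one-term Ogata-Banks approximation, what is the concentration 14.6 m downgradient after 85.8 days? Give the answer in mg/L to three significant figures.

779 mg/L

For a continuous step input, C/C₀ ≈ ½·erfc((x−vt)/(2√(Dt))).
vt = 0.174 × 85.8 = 14.9292 m and 2√(Dt) = 2√(0.0497 × 85.8) = 4.130 m.
Argument (x−vt)/(2√(Dt)) = (14.6 − 14.9292)/4.130 = -0.07971; ½·erfc(-0.07971) = 0.5449.
C = 1430 × 0.5449 = 779 mg/L.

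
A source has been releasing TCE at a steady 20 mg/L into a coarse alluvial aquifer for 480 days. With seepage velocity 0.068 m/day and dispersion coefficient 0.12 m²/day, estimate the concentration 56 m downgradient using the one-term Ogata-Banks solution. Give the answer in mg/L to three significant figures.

For a continuous step input, C/C₀ ≈ ½·erfc((x−vt)/(2√(Dt))).
vt = 0.068 × 480 = 32.64 m and 2√(Dt) = 2√(0.12 × 480) = 15.18 m.
Argument (x−vt)/(2√(Dt)) = (56 − 32.64)/15.18 = 1.539; ½·erfc(1.539) = 0.01476.
C = 20 × 0.01476 = 0.295 mg/L.

0.295 mg/L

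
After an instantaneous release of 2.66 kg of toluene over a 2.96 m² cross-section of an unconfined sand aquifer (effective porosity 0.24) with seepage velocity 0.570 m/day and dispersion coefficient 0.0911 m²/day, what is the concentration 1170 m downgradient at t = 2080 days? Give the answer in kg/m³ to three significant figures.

For an instantaneous plane source, C(x,t) = M/(n_e·A·√(4πDt)) · exp(−(x−vt)²/(4Dt)), with n_e·A the pore (flow) area.
Plume center vt = 0.570 × 2080 = 1185.6 m, so the well at 1170 m is 15.6 m upgradient of the peak.
√(4πDt) = 48.80 m, giving peak height M/(n_e·A·√(4πDt)) = 2.66/(0.24 × 2.96 × 48.80) = 0.07673 kg/m³.
(x−vt)²/(4Dt) = (-15.6)²/(4 × 0.0911 × 2080) = 0.3211; exp(−0.3211) = 0.7254.
C = 0.07673 × 0.7254 = 0.0557 kg/m³.

0.0557 kg/m³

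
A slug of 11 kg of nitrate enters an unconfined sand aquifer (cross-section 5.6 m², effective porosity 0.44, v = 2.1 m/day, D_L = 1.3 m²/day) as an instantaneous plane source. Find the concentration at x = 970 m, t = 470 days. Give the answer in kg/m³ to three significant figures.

For an instantaneous plane source, C(x,t) = M/(n_e·A·√(4πDt)) · exp(−(x−vt)²/(4Dt)), with n_e·A the pore (flow) area.
Plume center vt = 2.1 × 470 = 987 m, so the well at 970 m is 17 m upgradient of the peak.
√(4πDt) = 87.62 m, giving peak height M/(n_e·A·√(4πDt)) = 11/(0.44 × 5.6 × 87.62) = 0.05095 kg/m³.
(x−vt)²/(4Dt) = (-17)²/(4 × 1.3 × 470) = 0.1182; exp(−0.1182) = 0.8885.
C = 0.05095 × 0.8885 = 0.0453 kg/m³.

0.0453 kg/m³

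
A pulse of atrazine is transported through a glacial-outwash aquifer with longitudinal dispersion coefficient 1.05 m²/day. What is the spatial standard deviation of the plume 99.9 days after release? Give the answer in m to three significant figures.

14.5 m

Dispersive spreading gives a Gaussian with σ² = 2Dt; advection only shifts the center.
σ = √(2 × 1.05 × 99.9) = 14.5 m.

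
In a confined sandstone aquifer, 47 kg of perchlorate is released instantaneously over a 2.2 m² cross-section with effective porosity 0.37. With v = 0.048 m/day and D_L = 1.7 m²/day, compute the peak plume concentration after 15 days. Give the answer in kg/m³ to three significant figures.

The peak of an instantaneous 1D plume sits at x = vt; there the Gaussian factor is 1 and C_max = M/(n_e·A·√(4πDt)), where n_e·A is the pore area the mass is dissolved in.
√(4πDt) = √(4π × 1.7 × 15) = 17.90 m, so C_max = 47/(0.37 × 2.2 × 17.90) = 3.23 kg/m³.

3.23 kg/m³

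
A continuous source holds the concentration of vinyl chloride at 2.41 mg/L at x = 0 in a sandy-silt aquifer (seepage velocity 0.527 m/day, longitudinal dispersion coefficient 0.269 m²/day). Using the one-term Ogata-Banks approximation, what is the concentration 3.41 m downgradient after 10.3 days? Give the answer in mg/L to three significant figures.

For a continuous step input, C/C₀ ≈ ½·erfc((x−vt)/(2√(Dt))).
vt = 0.527 × 10.3 = 5.4281 m and 2√(Dt) = 2√(0.269 × 10.3) = 3.329 m.
Argument (x−vt)/(2√(Dt)) = (3.41 − 5.4281)/3.329 = -0.6062; ½·erfc(-0.6062) = 0.8044.
C = 2.41 × 0.8044 = 1.94 mg/L.

1.94 mg/L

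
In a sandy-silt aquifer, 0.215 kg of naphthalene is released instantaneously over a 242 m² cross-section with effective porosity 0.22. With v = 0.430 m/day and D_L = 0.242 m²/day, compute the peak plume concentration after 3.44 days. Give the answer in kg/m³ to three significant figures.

The peak of an instantaneous 1D plume sits at x = vt; there the Gaussian factor is 1 and C_max = M/(n_e·A·√(4πDt)), where n_e·A is the pore area the mass is dissolved in.
√(4πDt) = √(4π × 0.242 × 3.44) = 3.234 m, so C_max = 0.215/(0.22 × 242 × 3.234) = 0.00125 kg/m³.

0.00125 kg/m³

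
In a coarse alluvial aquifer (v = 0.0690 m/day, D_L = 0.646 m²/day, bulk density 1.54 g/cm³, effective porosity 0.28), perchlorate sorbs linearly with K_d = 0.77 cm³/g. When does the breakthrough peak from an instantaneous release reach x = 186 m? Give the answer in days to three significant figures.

Retardation factor R = 1 + ρ_b·K_d/n = 1 + 1.54 × 0.77/0.28 = 5.235.
Sorption retards both mechanisms: v_R = v/R = 0.01318 m/day, D_R = D/R = 0.1234 m²/day.
Peak time from v_R²t² + 2D_R t − x² = 0: t = (√(D_R² + v_R²x²) − D_R)/v_R².
√(D_R² + v_R²x²) = √(0.1234² + 0.01318² × 186²) = 2.455; v_R² = 0.0001737.
t = (2.455 − 0.1234)/0.0001737 = 13400 days.

13400 days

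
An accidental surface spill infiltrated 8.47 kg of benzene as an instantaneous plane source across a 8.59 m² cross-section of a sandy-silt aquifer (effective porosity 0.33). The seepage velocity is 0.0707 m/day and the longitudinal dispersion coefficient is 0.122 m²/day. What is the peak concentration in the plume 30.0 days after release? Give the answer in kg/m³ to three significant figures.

0.441 kg/m³

The peak of an instantaneous 1D plume sits at x = vt; there the Gaussian factor is 1 and C_max = M/(n_e·A·√(4πDt)), where n_e·A is the pore area the mass is dissolved in.
√(4πDt) = √(4π × 0.122 × 30.0) = 6.782 m, so C_max = 8.47/(0.33 × 8.59 × 6.782) = 0.441 kg/m³.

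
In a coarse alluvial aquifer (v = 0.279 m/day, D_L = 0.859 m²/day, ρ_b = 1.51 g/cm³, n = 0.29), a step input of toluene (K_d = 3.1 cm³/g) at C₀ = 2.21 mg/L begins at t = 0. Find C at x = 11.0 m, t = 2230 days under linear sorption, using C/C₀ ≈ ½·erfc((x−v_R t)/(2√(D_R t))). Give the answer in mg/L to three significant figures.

Retardation factor R = 1 + ρ_b·K_d/n = 1 + 1.51 × 3.1/0.29 = 17.14.
Sorption retards both mechanisms: v_R = v/R = 0.01628 m/day, D_R = D/R = 0.05012 m²/day.
v_R·t = 0.01628 × 2230 = 36.3044 m; 2√(D_R t) = 21.14 m; argument = (11.0 − 36.3044)/21.14 = -1.197.
C = C₀ × ½·erfc(-1.197) = 2.21 × 0.9548 = 2.11 mg/L.

2.11 mg/L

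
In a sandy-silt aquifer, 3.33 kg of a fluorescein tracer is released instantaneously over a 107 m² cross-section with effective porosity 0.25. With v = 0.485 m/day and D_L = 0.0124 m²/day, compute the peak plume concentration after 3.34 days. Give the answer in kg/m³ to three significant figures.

The peak of an instantaneous 1D plume sits at x = vt; there the Gaussian factor is 1 and C_max = M/(n_e·A·√(4πDt)), where n_e·A is the pore area the mass is dissolved in.
√(4πDt) = √(4π × 0.0124 × 3.34) = 0.7214 m, so C_max = 3.33/(0.25 × 107 × 0.7214) = 0.173 kg/m³.

0.173 kg/m³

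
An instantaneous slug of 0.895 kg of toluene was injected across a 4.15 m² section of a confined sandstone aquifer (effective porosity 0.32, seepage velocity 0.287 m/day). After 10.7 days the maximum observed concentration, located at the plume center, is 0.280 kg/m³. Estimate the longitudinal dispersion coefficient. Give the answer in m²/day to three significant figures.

0.0431 m²/day

At the plume center C_max = M/(n_e·A·√(4πDt)), so D = M²/(4πt·(n_e·A·C_max)²).
n_e·A·C_max = 0.32 × 4.15 × 0.280 = 0.3718 kg/m.
D = 0.895²/(4π × 10.7 × 0.3718²) = 0.0431 m²/day.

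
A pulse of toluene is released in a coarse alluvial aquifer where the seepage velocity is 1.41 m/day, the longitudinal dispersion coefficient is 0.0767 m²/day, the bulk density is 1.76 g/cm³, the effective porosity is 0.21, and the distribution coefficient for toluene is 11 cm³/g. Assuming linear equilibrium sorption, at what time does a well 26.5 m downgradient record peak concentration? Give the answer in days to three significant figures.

Retardation factor R = 1 + ρ_b·K_d/n = 1 + 1.76 × 11/0.21 = 93.19.
Sorption retards both mechanisms: v_R = v/R = 0.01513 m/day, D_R = D/R = 0.0008230 m²/day.
Peak time from v_R²t² + 2D_R t − x² = 0: t = (√(D_R² + v_R²x²) − D_R)/v_R².
√(D_R² + v_R²x²) = √(0.0008230² + 0.01513² × 26.5²) = 0.4009; v_R² = 0.0002289.
t = (0.4009 − 0.0008230)/0.0002289 = 1750 days.

1750 days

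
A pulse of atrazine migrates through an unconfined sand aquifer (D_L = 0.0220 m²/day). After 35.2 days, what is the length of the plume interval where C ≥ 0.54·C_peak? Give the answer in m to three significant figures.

2.76 m

The plume is Gaussian with σ = √(2Dt) = √(2 × 0.0220 × 35.2) = 1.245 m.
C/C_peak = exp(−Δx²/(2σ²)) = 0.54 ⇒ Δx = σ·√(−2 ln 0.54) = 1.245 × 1.110 = 1.382 m.
Width = 2Δx = 2.76 m.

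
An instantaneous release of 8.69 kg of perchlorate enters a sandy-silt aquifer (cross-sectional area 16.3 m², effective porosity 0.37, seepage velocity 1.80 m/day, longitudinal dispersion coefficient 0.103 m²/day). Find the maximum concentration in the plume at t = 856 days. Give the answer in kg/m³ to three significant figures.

0.0433 kg/m³

The peak of an instantaneous 1D plume sits at x = vt; there the Gaussian factor is 1 and C_max = M/(n_e·A·√(4πDt)), where n_e·A is the pore area the mass is dissolved in.
√(4πDt) = √(4π × 0.103 × 856) = 33.29 m, so C_max = 8.69/(0.37 × 16.3 × 33.29) = 0.0433 kg/m³.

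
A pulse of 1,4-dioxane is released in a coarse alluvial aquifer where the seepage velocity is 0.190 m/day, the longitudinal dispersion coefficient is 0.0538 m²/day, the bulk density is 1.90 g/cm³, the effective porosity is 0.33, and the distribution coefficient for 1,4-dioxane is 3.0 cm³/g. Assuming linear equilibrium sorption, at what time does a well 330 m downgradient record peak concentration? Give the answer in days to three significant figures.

Retardation factor R = 1 + ρ_b·K_d/n = 1 + 1.90 × 3.0/0.33 = 18.27.
Sorption retards both mechanisms: v_R = v/R = 0.01040 m/day, D_R = D/R = 0.002945 m²/day.
Peak time from v_R²t² + 2D_R t − x² = 0: t = (√(D_R² + v_R²x²) − D_R)/v_R².
√(D_R² + v_R²x²) = √(0.002945² + 0.01040² × 330²) = 3.432; v_R² = 0.0001082.
t = (3.432 − 0.002945)/0.0001082 = 31700 days.

31700 days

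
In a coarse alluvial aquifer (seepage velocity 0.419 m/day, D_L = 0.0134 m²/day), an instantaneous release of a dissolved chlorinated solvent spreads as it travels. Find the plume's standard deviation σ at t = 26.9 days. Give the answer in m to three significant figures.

Dispersive spreading gives a Gaussian with σ² = 2Dt; advection only shifts the center.
σ = √(2 × 0.0134 × 26.9) = 0.849 m.

0.849 m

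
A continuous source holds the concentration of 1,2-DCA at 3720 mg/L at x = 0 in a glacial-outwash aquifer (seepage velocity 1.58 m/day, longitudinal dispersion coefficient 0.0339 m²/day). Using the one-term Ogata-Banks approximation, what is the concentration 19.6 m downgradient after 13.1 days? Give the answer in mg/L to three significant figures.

For a continuous step input, C/C₀ ≈ ½·erfc((x−vt)/(2√(Dt))).
vt = 1.58 × 13.1 = 20.698 m and 2√(Dt) = 2√(0.0339 × 13.1) = 1.333 m.
Argument (x−vt)/(2√(Dt)) = (19.6 − 20.698)/1.333 = -0.8237; ½·erfc(-0.8237) = 0.8780.
C = 3720 × 0.8780 = 3270 mg/L.

3270 mg/L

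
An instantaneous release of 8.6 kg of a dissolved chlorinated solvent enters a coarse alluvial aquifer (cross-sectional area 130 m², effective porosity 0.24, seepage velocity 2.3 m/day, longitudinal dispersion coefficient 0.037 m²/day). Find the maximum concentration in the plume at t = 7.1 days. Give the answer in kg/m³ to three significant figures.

0.152 kg/m³

The peak of an instantaneous 1D plume sits at x = vt; there the Gaussian factor is 1 and C_max = M/(n_e·A·√(4πDt)), where n_e·A is the pore area the mass is dissolved in.
√(4πDt) = √(4π × 0.037 × 7.1) = 1.817 m, so C_max = 8.6/(0.24 × 130 × 1.817) = 0.152 kg/m³.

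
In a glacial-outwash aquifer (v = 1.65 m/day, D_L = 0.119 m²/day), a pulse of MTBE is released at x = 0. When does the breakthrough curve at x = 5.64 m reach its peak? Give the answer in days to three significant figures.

For the 1D instantaneous-source solution, setting ∂C/∂t = 0 at fixed x gives v²t² + 2Dt − x² = 0, so t = (√(D² + v²x²) − D)/v².
√(D² + v²x²) = √(0.119² + 1.65² × 5.64²) = 9.307; v² = 2.7225.
t = (9.307 − 0.119)/2.7225 = 3.37 days (vs. the pure-advection estimate x/v = 3.42 d).

3.37 days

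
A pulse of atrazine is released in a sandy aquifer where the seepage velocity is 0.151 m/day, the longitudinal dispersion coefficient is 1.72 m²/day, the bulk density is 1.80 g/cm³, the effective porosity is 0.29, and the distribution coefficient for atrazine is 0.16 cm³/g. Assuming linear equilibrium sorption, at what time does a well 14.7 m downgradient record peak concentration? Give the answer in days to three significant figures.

Retardation factor R = 1 + ρ_b·K_d/n = 1 + 1.80 × 0.16/0.29 = 1.993.
Sorption retards both mechanisms: v_R = v/R = 0.07577 m/day, D_R = D/R = 0.8630 m²/day.
Peak time from v_R²t² + 2D_R t − x² = 0: t = (√(D_R² + v_R²x²) − D_R)/v_R².
√(D_R² + v_R²x²) = √(0.8630² + 0.07577² × 14.7²) = 1.409; v_R² = 0.005741.
t = (1.409 − 0.8630)/0.005741 = 95.1 days.

95.1 days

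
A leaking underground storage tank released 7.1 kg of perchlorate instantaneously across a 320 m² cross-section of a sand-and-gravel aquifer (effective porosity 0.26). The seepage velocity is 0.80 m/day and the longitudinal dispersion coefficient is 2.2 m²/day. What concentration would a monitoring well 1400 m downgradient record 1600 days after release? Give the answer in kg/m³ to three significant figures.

For an instantaneous plane source, C(x,t) = M/(n_e·A·√(4πDt)) · exp(−(x−vt)²/(4Dt)), with n_e·A the pore (flow) area.
Plume center vt = 0.80 × 1600 = 1280 m, so the well at 1400 m is 120 m downgradient of the peak.
√(4πDt) = 210.3 m, giving peak height M/(n_e·A·√(4πDt)) = 7.1/(0.26 × 320 × 210.3) = 0.0004058 kg/m³.
(x−vt)²/(4Dt) = (120)²/(4 × 2.2 × 1600) = 1.023; exp(−1.023) = 0.3595.
C = 0.0004058 × 0.3595 = 0.000146 kg/m³.

0.000146 kg/m³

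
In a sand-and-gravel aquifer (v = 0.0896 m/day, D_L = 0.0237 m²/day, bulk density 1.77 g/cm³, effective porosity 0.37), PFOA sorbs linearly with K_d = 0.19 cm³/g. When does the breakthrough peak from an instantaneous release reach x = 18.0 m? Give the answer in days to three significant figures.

Retardation factor R = 1 + ρ_b·K_d/n = 1 + 1.77 × 0.19/0.37 = 1.909.
Sorption retards both mechanisms: v_R = v/R = 0.04694 m/day, D_R = D/R = 0.01241 m²/day.
Peak time from v_R²t² + 2D_R t − x² = 0: t = (√(D_R² + v_R²x²) − D_R)/v_R².
√(D_R² + v_R²x²) = √(0.01241² + 0.04694² × 18.0²) = 0.8450; v_R² = 0.002203.
t = (0.8450 − 0.01241)/0.002203 = 378 days.

378 days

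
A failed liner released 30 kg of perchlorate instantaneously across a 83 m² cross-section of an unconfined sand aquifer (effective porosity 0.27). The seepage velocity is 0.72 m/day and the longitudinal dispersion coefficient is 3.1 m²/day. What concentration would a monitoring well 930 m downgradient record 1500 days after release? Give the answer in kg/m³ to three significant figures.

0.00165 kg/m³

For an instantaneous plane source, C(x,t) = M/(n_e·A·√(4πDt)) · exp(−(x−vt)²/(4Dt)), with n_e·A the pore (flow) area.
Plume center vt = 0.72 × 1500 = 1080 m, so the well at 930 m is 150 m upgradient of the peak.
√(4πDt) = 241.7 m, giving peak height M/(n_e·A·√(4πDt)) = 30/(0.27 × 83 × 241.7) = 0.005539 kg/m³.
(x−vt)²/(4Dt) = (-150)²/(4 × 3.1 × 1500) = 1.210; exp(−1.210) = 0.2982.
C = 0.005539 × 0.2982 = 0.00165 kg/m³.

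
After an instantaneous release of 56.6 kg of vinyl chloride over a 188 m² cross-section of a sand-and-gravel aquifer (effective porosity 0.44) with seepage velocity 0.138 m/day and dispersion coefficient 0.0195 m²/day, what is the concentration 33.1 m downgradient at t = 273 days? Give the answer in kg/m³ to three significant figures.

0.0313 kg/m³

For an instantaneous plane source, C(x,t) = M/(n_e·A·√(4πDt)) · exp(−(x−vt)²/(4Dt)), with n_e·A the pore (flow) area.
Plume center vt = 0.138 × 273 = 37.674 m, so the well at 33.1 m is 4.574 m upgradient of the peak.
√(4πDt) = 8.179 m, giving peak height M/(n_e·A·√(4πDt)) = 56.6/(0.44 × 188 × 8.179) = 0.08366 kg/m³.
(x−vt)²/(4Dt) = (-4.574)²/(4 × 0.0195 × 273) = 0.9825; exp(−0.9825) = 0.3744.
C = 0.08366 × 0.3744 = 0.0313 kg/m³.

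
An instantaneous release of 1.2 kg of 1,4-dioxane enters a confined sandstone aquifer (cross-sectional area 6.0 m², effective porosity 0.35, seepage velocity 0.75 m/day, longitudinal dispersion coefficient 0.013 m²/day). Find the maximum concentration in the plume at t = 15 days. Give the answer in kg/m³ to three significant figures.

The peak of an instantaneous 1D plume sits at x = vt; there the Gaussian factor is 1 and C_max = M/(n_e·A·√(4πDt)), where n_e·A is the pore area the mass is dissolved in.
√(4πDt) = √(4π × 0.013 × 15) = 1.565 m, so C_max = 1.2/(0.35 × 6.0 × 1.565) = 0.365 kg/m³.

0.365 kg/m³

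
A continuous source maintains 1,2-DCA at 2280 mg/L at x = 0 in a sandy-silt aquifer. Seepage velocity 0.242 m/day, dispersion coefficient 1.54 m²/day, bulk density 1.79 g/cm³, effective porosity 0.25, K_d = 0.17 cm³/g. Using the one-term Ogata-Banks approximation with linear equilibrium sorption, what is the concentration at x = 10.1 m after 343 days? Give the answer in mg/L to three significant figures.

2040 mg/L

Retardation factor R = 1 + ρ_b·K_d/n = 1 + 1.79 × 0.17/0.25 = 2.217.
Sorption retards both mechanisms: v_R = v/R = 0.1092 m/day, D_R = D/R = 0.6946 m²/day.
v_R·t = 0.1092 × 343 = 37.4556 m; 2√(D_R t) = 30.87 m; argument = (10.1 − 37.4556)/30.87 = -0.8862.
C = C₀ × ½·erfc(-0.8862) = 2280 × 0.8949 = 2040 mg/L.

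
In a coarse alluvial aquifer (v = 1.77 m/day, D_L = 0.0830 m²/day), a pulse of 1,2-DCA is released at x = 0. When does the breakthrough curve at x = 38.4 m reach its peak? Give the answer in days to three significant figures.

21.7 days

For the 1D instantaneous-source solution, setting ∂C/∂t = 0 at fixed x gives v²t² + 2Dt − x² = 0, so t = (√(D² + v²x²) − D)/v².
√(D² + v²x²) = √(0.0830² + 1.77² × 38.4²) = 67.97; v² = 3.1329.
t = (67.97 − 0.0830)/3.1329 = 21.7 days (vs. the pure-advection estimate x/v = 21.7 d).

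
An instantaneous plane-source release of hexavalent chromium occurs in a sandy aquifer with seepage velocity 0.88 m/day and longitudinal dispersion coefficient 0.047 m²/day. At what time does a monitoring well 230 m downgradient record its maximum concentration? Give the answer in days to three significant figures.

For the 1D instantaneous-source solution, setting ∂C/∂t = 0 at fixed x gives v²t² + 2Dt − x² = 0, so t = (√(D² + v²x²) − D)/v².
√(D² + v²x²) = √(0.047² + 0.88² × 230²) = 202.4; v² = 0.7744.
t = (202.4 − 0.047)/0.7744 = 261 days (vs. the pure-advection estimate x/v = 261 d).

261 days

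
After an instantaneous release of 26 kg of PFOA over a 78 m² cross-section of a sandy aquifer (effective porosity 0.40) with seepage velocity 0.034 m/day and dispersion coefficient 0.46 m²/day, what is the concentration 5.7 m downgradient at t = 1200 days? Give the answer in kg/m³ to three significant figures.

0.00573 kg/m³

For an instantaneous plane source, C(x,t) = M/(n_e·A·√(4πDt)) · exp(−(x−vt)²/(4Dt)), with n_e·A the pore (flow) area.
Plume center vt = 0.034 × 1200 = 40.8 m, so the well at 5.7 m is 35.1 m upgradient of the peak.
√(4πDt) = 83.29 m, giving peak height M/(n_e·A·√(4πDt)) = 26/(0.40 × 78 × 83.29) = 0.01001 kg/m³.
(x−vt)²/(4Dt) = (-35.1)²/(4 × 0.46 × 1200) = 0.5580; exp(−0.5580) = 0.5724.
C = 0.01001 × 0.5724 = 0.00573 kg/m³.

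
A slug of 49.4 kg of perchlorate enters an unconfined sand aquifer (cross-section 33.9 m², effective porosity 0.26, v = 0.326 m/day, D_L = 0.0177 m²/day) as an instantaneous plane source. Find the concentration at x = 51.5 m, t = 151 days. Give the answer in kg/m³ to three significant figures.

0.596 kg/m³

For an instantaneous plane source, C(x,t) = M/(n_e·A·√(4πDt)) · exp(−(x−vt)²/(4Dt)), with n_e·A the pore (flow) area.
Plume center vt = 0.326 × 151 = 49.226 m, so the well at 51.5 m is 2.274 m downgradient of the peak.
√(4πDt) = 5.795 m, giving peak height M/(n_e·A·√(4πDt)) = 49.4/(0.26 × 33.9 × 5.795) = 0.9672 kg/m³.
(x−vt)²/(4Dt) = (2.274)²/(4 × 0.0177 × 151) = 0.4837; exp(−0.4837) = 0.6165.
C = 0.9672 × 0.6165 = 0.596 kg/m³.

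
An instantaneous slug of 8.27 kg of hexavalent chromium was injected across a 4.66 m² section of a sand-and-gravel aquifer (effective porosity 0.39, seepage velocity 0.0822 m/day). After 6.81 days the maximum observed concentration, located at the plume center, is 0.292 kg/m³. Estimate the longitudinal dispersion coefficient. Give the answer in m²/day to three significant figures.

At the plume center C_max = M/(n_e·A·√(4πDt)), so D = M²/(4πt·(n_e·A·C_max)²).
n_e·A·C_max = 0.39 × 4.66 × 0.292 = 0.5307 kg/m.
D = 8.27²/(4π × 6.81 × 0.5307²) = 2.84 m²/day.

2.84 m²/day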